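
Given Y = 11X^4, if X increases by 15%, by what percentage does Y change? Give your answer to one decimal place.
74.9%

For Y = 11X^4:
If X → X(1 + 0.15)
Then Y → Y · (1 + 0.15)^4
     ≈ Y · 1.7490

Percentage change = ((1 + 0.15)^4 − 1) × 100% ≈ 74.9%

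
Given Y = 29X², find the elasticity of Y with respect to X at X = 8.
Elasticity = 2

Elasticity = (dY/dX) · (X/Y)

dY/dX = 58·X
At X = 8: dY/dX = 464, Y = 1856

Elasticity = 464 · (8 / 1856) = 2

Interpretation: for a small percentage change in X, the percentage change in Y is approximately 2.00 times as large.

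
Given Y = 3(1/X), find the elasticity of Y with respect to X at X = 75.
Elasticity = -1

Elasticity = (dY/dX) · (X/Y)

dY/dX = -3/X²
At X = 75: dY/dX = -1/1875, Y = 1/25

Elasticity = (-1/1875) · (75 / (1/25)) = -1

Interpretation: for a small percentage change in X, the percentage change in Y is approximately -1.00 times as large.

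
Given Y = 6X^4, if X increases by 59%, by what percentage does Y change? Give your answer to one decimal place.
539.1%

For Y = 6X^4:
If X → X(1 + 0.59)
Then Y → Y · (1 + 0.59)^4
     ≈ Y · 6.3913

Percentage change = ((1 + 0.59)^4 − 1) × 100% ≈ 539.1%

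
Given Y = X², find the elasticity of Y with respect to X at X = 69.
Elasticity = 2

Elasticity = (dY/dX) · (X/Y)

dY/dX = 2·X
At X = 69: dY/dX = 138, Y = 4761

Elasticity = 138 · (69 / 4761) = 2

Interpretation: for a small percentage change in X, the percentage change in Y is approximately 2.00 times as large.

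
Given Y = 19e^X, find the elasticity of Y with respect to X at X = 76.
Elasticity = 76

Elasticity = (dY/dX) · (X/Y)

dY/dX = 19·e^X
At X = 76: dY/dX = 19·e^76, Y = 19·e^76

Elasticity = (19·e^76) · (76 / (19·e^76)) = 76

Interpretation: for a small percentage change in X, the percentage change in Y is approximately 76.00 times as large.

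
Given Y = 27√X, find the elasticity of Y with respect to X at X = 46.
Elasticity = 1/2

Elasticity = (dY/dX) · (X/Y)

dY/dX = 27/(2·√X)
At X = 46: dY/dX = 27·√46/92, Y = 27·√46

Elasticity = (27·√46/92) · (46 / (27·√46)) = 1/2

Interpretation: for a small percentage change in X, the percentage change in Y is approximately 0.50 times as large.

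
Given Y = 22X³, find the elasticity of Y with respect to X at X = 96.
Elasticity = 3

Elasticity = (dY/dX) · (X/Y)

dY/dX = 66·X²
At X = 96: dY/dX = 608256, Y = 19464192

Elasticity = 608256 · (96 / 19464192) = 3

Interpretation: for a small percentage change in X, the percentage change in Y is approximately 3.00 times as large.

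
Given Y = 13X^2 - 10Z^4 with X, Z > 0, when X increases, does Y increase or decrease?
Y increases

Taking the partial derivative:
∂Y/∂X = 26X

∂Y/∂X = 26X > 0 (assuming positive values)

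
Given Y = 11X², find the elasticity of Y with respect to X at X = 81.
Elasticity = 2

Elasticity = (dY/dX) · (X/Y)

dY/dX = 22·X
At X = 81: dY/dX = 1782, Y = 72171

Elasticity = 1782 · (81 / 72171) = 2

Interpretation: for a small percentage change in X, the percentage change in Y is approximately 2.00 times as large.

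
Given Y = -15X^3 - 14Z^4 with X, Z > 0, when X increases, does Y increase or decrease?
Y decreases

Taking the partial derivative:
∂Y/∂X = -45X^2

∂Y/∂X = -45X^2 < 0 (assuming positive values)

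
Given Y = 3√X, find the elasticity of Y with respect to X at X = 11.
Elasticity = 1/2

Elasticity = (dY/dX) · (X/Y)

dY/dX = 3/(2·√X)
At X = 11: dY/dX = 3·√11/22, Y = 3·√11

Elasticity = (3·√11/22) · (11 / (3·√11)) = 1/2

Interpretation: for a small percentage change in X, the percentage change in Y is approximately 0.50 times as large.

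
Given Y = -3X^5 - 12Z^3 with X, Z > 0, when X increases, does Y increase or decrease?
Y decreases

Taking the partial derivative:
∂Y/∂X = -15X^4

∂Y/∂X = -15X^4 < 0 (assuming positive values)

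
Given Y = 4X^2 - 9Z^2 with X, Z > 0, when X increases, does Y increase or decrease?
Y increases

Taking the partial derivative:
∂Y/∂X = 8X

∂Y/∂X = 8X > 0 (assuming positive values)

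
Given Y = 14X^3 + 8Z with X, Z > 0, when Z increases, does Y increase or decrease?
Y increases

Taking the partial derivative:
∂Y/∂Z = 8

∂Y/∂Z = 8 > 0 (assuming positive values)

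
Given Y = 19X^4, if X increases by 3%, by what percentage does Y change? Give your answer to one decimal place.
12.6%

For Y = 19X^4:
If X → X(1 + 0.03)
Then Y → Y · (1 + 0.03)^4
     ≈ Y · 1.1255

Percentage change = ((1 + 0.03)^4 − 1) × 100% ≈ 12.6%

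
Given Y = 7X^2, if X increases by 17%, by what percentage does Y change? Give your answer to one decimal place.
36.9%

For Y = 7X^2:
If X → X(1 + 0.17)
Then Y → Y · (1 + 0.17)^2
     = Y · 1.3689

Percentage change = ((1 + 0.17)^2 − 1) × 100% ≈ 36.9%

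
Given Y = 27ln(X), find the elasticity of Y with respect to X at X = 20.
Elasticity = 1/ln(20) ≈ 0.3338

Elasticity = (dY/dX) · (X/Y)

dY/dX = 27/X
At X = 20: dY/dX = 27/20, Y = 27·ln(20)

Elasticity = (27/20) · (20 / (27·ln(20))) = 1/ln(20) ≈ 0.3338

Interpretation: for a small percentage change in X, the percentage change in Y is approximately 0.33 times as large.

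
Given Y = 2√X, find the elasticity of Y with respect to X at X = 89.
Elasticity = 1/2

Elasticity = (dY/dX) · (X/Y)

dY/dX = 1/√X
At X = 89: dY/dX = √89/89, Y = 2·√89

Elasticity = (√89/89) · (89 / (2·√89)) = 1/2

Interpretation: for a small percentage change in X, the percentage change in Y is approximately 0.50 times as large.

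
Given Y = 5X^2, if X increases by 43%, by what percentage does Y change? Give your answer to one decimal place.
104.5%

For Y = 5X^2:
If X → X(1 + 0.43)
Then Y → Y · (1 + 0.43)^2
     = Y · 2.0449

Percentage change = ((1 + 0.43)^2 − 1) × 100% ≈ 104.5%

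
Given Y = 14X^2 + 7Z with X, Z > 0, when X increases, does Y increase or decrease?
Y increases

Taking the partial derivative:
∂Y/∂X = 28X

∂Y/∂X = 28X > 0 (assuming positive values)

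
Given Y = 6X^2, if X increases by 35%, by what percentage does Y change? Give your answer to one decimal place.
82.3%

For Y = 6X^2:
If X → X(1 + 0.35)
Then Y → Y · (1 + 0.35)^2
     = Y · 1.8225

Percentage change = ((1 + 0.35)^2 − 1) × 100% ≈ 82.3%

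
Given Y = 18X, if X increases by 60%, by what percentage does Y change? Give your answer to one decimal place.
60.0%

For Y = 18X:
If X → X(1 + 0.6)
Then Y → Y · (1 + 0.6)^1
     = Y · 1.6000

Percentage change = ((1 + 0.6)^1 − 1) × 100% = 60.0%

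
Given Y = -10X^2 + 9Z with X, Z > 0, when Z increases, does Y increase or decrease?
Y increases

Taking the partial derivative:
∂Y/∂Z = 9

∂Y/∂Z = 9 > 0 (assuming positive values)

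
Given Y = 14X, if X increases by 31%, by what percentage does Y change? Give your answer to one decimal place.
31.0%

For Y = 14X:
If X → X(1 + 0.31)
Then Y → Y · (1 + 0.31)^1
     = Y · 1.3100

Percentage change = ((1 + 0.31)^1 − 1) × 100% = 31.0%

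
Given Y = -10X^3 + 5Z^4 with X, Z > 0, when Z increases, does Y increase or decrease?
Y increases

Taking the partial derivative:
∂Y/∂Z = 20Z^3

∂Y/∂Z = 20Z^3 > 0 (assuming positive values)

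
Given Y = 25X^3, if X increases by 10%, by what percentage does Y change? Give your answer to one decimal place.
33.1%

For Y = 25X^3:
If X → X(1 + 0.1)
Then Y → Y · (1 + 0.1)^3
     = Y · 1.3310

Percentage change = ((1 + 0.1)^3 − 1) × 100% = 33.1%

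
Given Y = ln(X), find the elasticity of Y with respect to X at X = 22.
Elasticity = 1/ln(22) ≈ 0.3235

Elasticity = (dY/dX) · (X/Y)

dY/dX = 1/X
At X = 22: dY/dX = 1/22, Y = ln(22)

Elasticity = (1/22) · (22 / (ln(22))) = 1/ln(22) ≈ 0.3235

Interpretation: for a small percentage change in X, the percentage change in Y is approximately 0.32 times as large.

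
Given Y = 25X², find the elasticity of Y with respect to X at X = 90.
Elasticity = 2

Elasticity = (dY/dX) · (X/Y)

dY/dX = 50·X
At X = 90: dY/dX = 4500, Y = 202500

Elasticity = 4500 · (90 / 202500) = 2

Interpretation: for a small percentage change in X, the percentage change in Y is approximately 2.00 times as large.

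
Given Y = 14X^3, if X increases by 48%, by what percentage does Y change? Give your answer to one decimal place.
224.2%

For Y = 14X^3:
If X → X(1 + 0.48)
Then Y → Y · (1 + 0.48)^3
     ≈ Y · 3.2418

Percentage change = ((1 + 0.48)^3 − 1) × 100% ≈ 224.2%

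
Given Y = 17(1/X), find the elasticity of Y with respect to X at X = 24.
Elasticity = -1

Elasticity = (dY/dX) · (X/Y)

dY/dX = -17/X²
At X = 24: dY/dX = -17/576, Y = 17/24

Elasticity = (-17/576) · (24 / (17/24)) = -1

Interpretation: for a small percentage change in X, the percentage change in Y is approximately -1.00 times as large.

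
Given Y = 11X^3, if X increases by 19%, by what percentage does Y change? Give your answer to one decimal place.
68.5%

For Y = 11X^3:
If X → X(1 + 0.19)
Then Y → Y · (1 + 0.19)^3
     ≈ Y · 1.6852

Percentage change = ((1 + 0.19)^3 − 1) × 100% ≈ 68.5%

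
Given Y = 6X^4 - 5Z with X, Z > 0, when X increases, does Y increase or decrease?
Y increases

Taking the partial derivative:
∂Y/∂X = 24X^3

∂Y/∂X = 24X^3 > 0 (assuming positive values)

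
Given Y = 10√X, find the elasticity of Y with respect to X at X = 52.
Elasticity = 1/2

Elasticity = (dY/dX) · (X/Y)

dY/dX = 5/√X
At X = 52: dY/dX = 5·√13/26, Y = 20·√13

Elasticity = (5·√13/26) · (52 / (20·√13)) = 1/2

Interpretation: for a small percentage change in X, the percentage change in Y is approximately 0.50 times as large.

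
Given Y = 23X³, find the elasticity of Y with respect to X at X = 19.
Elasticity = 3

Elasticity = (dY/dX) · (X/Y)

dY/dX = 69·X²
At X = 19: dY/dX = 24909, Y = 157757

Elasticity = 24909 · (19 / 157757) = 3

Interpretation: for a small percentage change in X, the percentage change in Y is approximately 3.00 times as large.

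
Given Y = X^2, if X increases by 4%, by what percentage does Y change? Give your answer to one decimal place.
8.2%

For Y = X^2:
If X → X(1 + 0.04)
Then Y → Y · (1 + 0.04)^2
     = Y · 1.0816

Percentage change = ((1 + 0.04)^2 − 1) × 100% ≈ 8.2%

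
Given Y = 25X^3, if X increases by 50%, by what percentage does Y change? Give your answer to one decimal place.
237.5%

For Y = 25X^3:
If X → X(1 + 0.5)
Then Y → Y · (1 + 0.5)^3
     = Y · 3.3750

Percentage change = ((1 + 0.5)^3 − 1) × 100% = 237.5%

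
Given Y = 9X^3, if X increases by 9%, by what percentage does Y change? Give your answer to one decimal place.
29.5%

For Y = 9X^3:
If X → X(1 + 0.09)
Then Y → Y · (1 + 0.09)^3
     ≈ Y · 1.2950

Percentage change = ((1 + 0.09)^3 − 1) × 100% ≈ 29.5%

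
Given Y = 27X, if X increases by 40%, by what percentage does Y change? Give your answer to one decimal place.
40.0%

For Y = 27X:
If X → X(1 + 0.4)
Then Y → Y · (1 + 0.4)^1
     = Y · 1.4000

Percentage change = ((1 + 0.4)^1 − 1) × 100% = 40.0%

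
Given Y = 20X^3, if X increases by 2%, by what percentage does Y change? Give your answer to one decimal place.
6.1%

For Y = 20X^3:
If X → X(1 + 0.02)
Then Y → Y · (1 + 0.02)^3
     ≈ Y · 1.0612

Percentage change = ((1 + 0.02)^3 − 1) × 100% ≈ 6.1%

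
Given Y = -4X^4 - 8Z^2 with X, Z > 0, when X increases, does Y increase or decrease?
Y decreases

Taking the partial derivative:
∂Y/∂X = -16X^3

∂Y/∂X = -16X^3 < 0 (assuming positive values)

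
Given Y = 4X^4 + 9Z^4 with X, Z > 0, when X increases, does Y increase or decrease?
Y increases

Taking the partial derivative:
∂Y/∂X = 16X^3

∂Y/∂X = 16X^3 > 0 (assuming positive values)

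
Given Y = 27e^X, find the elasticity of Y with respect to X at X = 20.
Elasticity = 20

Elasticity = (dY/dX) · (X/Y)

dY/dX = 27·e^X
At X = 20: dY/dX = 27·e^20, Y = 27·e^20

Elasticity = (27·e^20) · (20 / (27·e^20)) = 20

Interpretation: for a small percentage change in X, the percentage change in Y is approximately 20.00 times as large.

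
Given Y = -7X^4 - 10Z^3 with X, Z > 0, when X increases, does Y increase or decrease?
Y decreases

Taking the partial derivative:
∂Y/∂X = -28X^3

∂Y/∂X = -28X^3 < 0 (assuming positive values)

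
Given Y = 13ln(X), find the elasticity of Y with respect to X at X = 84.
Elasticity = 1/ln(84) ≈ 0.2257

Elasticity = (dY/dX) · (X/Y)

dY/dX = 13/X
At X = 84: dY/dX = 13/84, Y = 13·ln(84)

Elasticity = (13/84) · (84 / (13·ln(84))) = 1/ln(84) ≈ 0.2257

Interpretation: for a small percentage change in X, the percentage change in Y is approximately 0.23 times as large.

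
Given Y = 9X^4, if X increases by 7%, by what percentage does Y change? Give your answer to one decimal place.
31.1%

For Y = 9X^4:
If X → X(1 + 0.07)
Then Y → Y · (1 + 0.07)^4
     ≈ Y · 1.3108

Percentage change = ((1 + 0.07)^4 − 1) × 100% ≈ 31.1%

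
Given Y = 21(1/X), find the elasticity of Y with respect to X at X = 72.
Elasticity = -1

Elasticity = (dY/dX) · (X/Y)

dY/dX = -21/X²
At X = 72: dY/dX = -7/1728, Y = 7/24

Elasticity = (-7/1728) · (72 / (7/24)) = -1

Interpretation: for a small percentage change in X, the percentage change in Y is approximately -1.00 times as large.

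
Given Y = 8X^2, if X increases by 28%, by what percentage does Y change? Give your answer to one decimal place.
63.8%

For Y = 8X^2:
If X → X(1 + 0.28)
Then Y → Y · (1 + 0.28)^2
     = Y · 1.6384

Percentage change = ((1 + 0.28)^2 − 1) × 100% ≈ 63.8%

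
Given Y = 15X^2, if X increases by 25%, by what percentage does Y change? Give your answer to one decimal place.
56.3%

For Y = 15X^2:
If X → X(1 + 0.25)
Then Y → Y · (1 + 0.25)^2
     = Y · 1.5625

Percentage change = ((1 + 0.25)^2 − 1) × 100% ≈ 56.3%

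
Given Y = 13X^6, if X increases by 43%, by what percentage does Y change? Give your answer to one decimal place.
755.1%

For Y = 13X^6:
If X → X(1 + 0.43)
Then Y → Y · (1 + 0.43)^6
     ≈ Y · 8.5510

Percentage change = ((1 + 0.43)^6 − 1) × 100% ≈ 755.1%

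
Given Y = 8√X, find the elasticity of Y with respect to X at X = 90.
Elasticity = 1/2

Elasticity = (dY/dX) · (X/Y)

dY/dX = 4/√X
At X = 90: dY/dX = 2·√10/15, Y = 24·√10

Elasticity = (2·√10/15) · (90 / (24·√10)) = 1/2

Interpretation: for a small percentage change in X, the percentage change in Y is approximately 0.50 times as large.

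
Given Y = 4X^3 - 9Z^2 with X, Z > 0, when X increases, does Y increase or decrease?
Y increases

Taking the partial derivative:
∂Y/∂X = 12X^2

∂Y/∂X = 12X^2 > 0 (assuming positive values)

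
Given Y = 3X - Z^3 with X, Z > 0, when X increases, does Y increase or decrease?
Y increases

Taking the partial derivative:
∂Y/∂X = 3

∂Y/∂X = 3 > 0 (assuming positive values)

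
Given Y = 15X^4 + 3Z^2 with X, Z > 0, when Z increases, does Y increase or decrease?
Y increases

Taking the partial derivative:
∂Y/∂Z = 6Z

∂Y/∂Z = 6Z > 0 (assuming positive values)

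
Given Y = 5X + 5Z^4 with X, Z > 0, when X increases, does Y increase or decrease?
Y increases

Taking the partial derivative:
∂Y/∂X = 5

∂Y/∂X = 5 > 0 (assuming positive values)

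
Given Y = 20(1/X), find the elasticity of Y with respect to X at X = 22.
Elasticity = -1

Elasticity = (dY/dX) · (X/Y)

dY/dX = -20/X²
At X = 22: dY/dX = -5/121, Y = 10/11

Elasticity = (-5/121) · (22 / (10/11)) = -1

Interpretation: for a small percentage change in X, the percentage change in Y is approximately -1.00 times as large.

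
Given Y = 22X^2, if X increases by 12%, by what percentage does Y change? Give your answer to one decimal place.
25.4%

For Y = 22X^2:
If X → X(1 + 0.12)
Then Y → Y · (1 + 0.12)^2
     = Y · 1.2544

Percentage change = ((1 + 0.12)^2 − 1) × 100% ≈ 25.4%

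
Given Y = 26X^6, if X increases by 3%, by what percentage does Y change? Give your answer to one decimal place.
19.4%

For Y = 26X^6:
If X → X(1 + 0.03)
Then Y → Y · (1 + 0.03)^6
     ≈ Y · 1.1941

Percentage change = ((1 + 0.03)^6 − 1) × 100% ≈ 19.4%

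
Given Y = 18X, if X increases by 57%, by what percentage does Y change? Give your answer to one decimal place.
57.0%

For Y = 18X:
If X → X(1 + 0.57)
Then Y → Y · (1 + 0.57)^1
     = Y · 1.5700

Percentage change = ((1 + 0.57)^1 − 1) × 100% = 57.0%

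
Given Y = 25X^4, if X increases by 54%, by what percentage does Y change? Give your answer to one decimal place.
462.4%

For Y = 25X^4:
If X → X(1 + 0.54)
Then Y → Y · (1 + 0.54)^4
     ≈ Y · 5.6245

Percentage change = ((1 + 0.54)^4 − 1) × 100% ≈ 462.4%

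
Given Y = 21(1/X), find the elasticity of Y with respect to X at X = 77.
Elasticity = -1

Elasticity = (dY/dX) · (X/Y)

dY/dX = -21/X²
At X = 77: dY/dX = -3/847, Y = 3/11

Elasticity = (-3/847) · (77 / (3/11)) = -1

Interpretation: for a small percentage change in X, the percentage change in Y is approximately -1.00 times as large.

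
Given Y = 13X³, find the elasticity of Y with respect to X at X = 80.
Elasticity = 3

Elasticity = (dY/dX) · (X/Y)

dY/dX = 39·X²
At X = 80: dY/dX = 249600, Y = 6656000

Elasticity = 249600 · (80 / 6656000) = 3

Interpretation: for a small percentage change in X, the percentage change in Y is approximately 3.00 times as large.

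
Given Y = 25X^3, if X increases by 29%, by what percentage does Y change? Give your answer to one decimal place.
114.7%

For Y = 25X^3:
If X → X(1 + 0.29)
Then Y → Y · (1 + 0.29)^3
     ≈ Y · 2.1467

Percentage change = ((1 + 0.29)^3 − 1) × 100% ≈ 114.7%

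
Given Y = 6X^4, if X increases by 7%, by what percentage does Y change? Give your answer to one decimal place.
31.1%

For Y = 6X^4:
If X → X(1 + 0.07)
Then Y → Y · (1 + 0.07)^4
     ≈ Y · 1.3108

Percentage change = ((1 + 0.07)^4 − 1) × 100% ≈ 31.1%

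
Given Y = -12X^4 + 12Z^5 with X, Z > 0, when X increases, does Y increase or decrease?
Y decreases

Taking the partial derivative:
∂Y/∂X = -48X^3

∂Y/∂X = -48X^3 < 0 (assuming positive values)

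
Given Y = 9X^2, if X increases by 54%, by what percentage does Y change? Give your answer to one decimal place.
137.2%

For Y = 9X^2:
If X → X(1 + 0.54)
Then Y → Y · (1 + 0.54)^2
     = Y · 2.3716

Percentage change = ((1 + 0.54)^2 − 1) × 100% ≈ 137.2%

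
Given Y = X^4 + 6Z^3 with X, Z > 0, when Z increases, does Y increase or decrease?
Y increases

Taking the partial derivative:
∂Y/∂Z = 18Z^2

∂Y/∂Z = 18Z^2 > 0 (assuming positive values)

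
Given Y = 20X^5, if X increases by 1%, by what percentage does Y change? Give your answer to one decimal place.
5.1%

For Y = 20X^5:
If X → X(1 + 0.01)
Then Y → Y · (1 + 0.01)^5
     ≈ Y · 1.0510

Percentage change = ((1 + 0.01)^5 − 1) × 100% ≈ 5.1%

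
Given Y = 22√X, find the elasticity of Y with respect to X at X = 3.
Elasticity = 1/2

Elasticity = (dY/dX) · (X/Y)

dY/dX = 11/√X
At X = 3: dY/dX = 11·√3/3, Y = 22·√3

Elasticity = (11·√3/3) · (3 / (22·√3)) = 1/2

Interpretation: for a small percentage change in X, the percentage change in Y is approximately 0.50 times as large.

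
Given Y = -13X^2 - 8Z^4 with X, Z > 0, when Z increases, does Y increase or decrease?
Y decreases

Taking the partial derivative:
∂Y/∂Z = -32Z^3

∂Y/∂Z = -32Z^3 < 0 (assuming positive values)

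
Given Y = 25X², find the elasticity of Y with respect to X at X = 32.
Elasticity = 2

Elasticity = (dY/dX) · (X/Y)

dY/dX = 50·X
At X = 32: dY/dX = 1600, Y = 25600

Elasticity = 1600 · (32 / 25600) = 2

Interpretation: for a small percentage change in X, the percentage change in Y is approximately 2.00 times as large.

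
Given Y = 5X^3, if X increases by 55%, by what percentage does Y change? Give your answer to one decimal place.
272.4%

For Y = 5X^3:
If X → X(1 + 0.55)
Then Y → Y · (1 + 0.55)^3
     ≈ Y · 3.7239

Percentage change = ((1 + 0.55)^3 − 1) × 100% ≈ 272.4%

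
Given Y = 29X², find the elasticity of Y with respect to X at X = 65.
Elasticity = 2

Elasticity = (dY/dX) · (X/Y)

dY/dX = 58·X
At X = 65: dY/dX = 3770, Y = 122525

Elasticity = 3770 · (65 / 122525) = 2

Interpretation: for a small percentage change in X, the percentage change in Y is approximately 2.00 times as large.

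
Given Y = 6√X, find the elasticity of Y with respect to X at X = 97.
Elasticity = 1/2

Elasticity = (dY/dX) · (X/Y)

dY/dX = 3/√X
At X = 97: dY/dX = 3·√97/97, Y = 6·√97

Elasticity = (3·√97/97) · (97 / (6·√97)) = 1/2

Interpretation: for a small percentage change in X, the percentage change in Y is approximately 0.50 times as large.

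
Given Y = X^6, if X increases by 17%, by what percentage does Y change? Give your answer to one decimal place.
156.5%

For Y = X^6:
If X → X(1 + 0.17)
Then Y → Y · (1 + 0.17)^6
     ≈ Y · 2.5652

Percentage change = ((1 + 0.17)^6 − 1) × 100% ≈ 156.5%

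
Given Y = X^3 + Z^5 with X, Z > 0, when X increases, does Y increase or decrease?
Y increases

Taking the partial derivative:
∂Y/∂X = 3X^2

∂Y/∂X = 3X^2 > 0 (assuming positive values)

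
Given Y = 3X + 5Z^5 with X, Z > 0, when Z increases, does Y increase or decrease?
Y increases

Taking the partial derivative:
∂Y/∂Z = 25Z^4

∂Y/∂Z = 25Z^4 > 0 (assuming positive values)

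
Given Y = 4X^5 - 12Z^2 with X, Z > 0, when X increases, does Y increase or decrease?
Y increases

Taking the partial derivative:
∂Y/∂X = 20X^4

∂Y/∂X = 20X^4 > 0 (assuming positive values)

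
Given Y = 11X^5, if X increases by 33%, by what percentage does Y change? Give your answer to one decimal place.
316.2%

For Y = 11X^5:
If X → X(1 + 0.33)
Then Y → Y · (1 + 0.33)^5
     ≈ Y · 4.1616

Percentage change = ((1 + 0.33)^5 − 1) × 100% ≈ 316.2%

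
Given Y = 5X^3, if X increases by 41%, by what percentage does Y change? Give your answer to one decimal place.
180.3%

For Y = 5X^3:
If X → X(1 + 0.41)
Then Y → Y · (1 + 0.41)^3
     ≈ Y · 2.8032

Percentage change = ((1 + 0.41)^3 − 1) × 100% ≈ 180.3%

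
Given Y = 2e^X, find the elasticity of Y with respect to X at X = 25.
Elasticity = 25

Elasticity = (dY/dX) · (X/Y)

dY/dX = 2·e^X
At X = 25: dY/dX = 2·e^25, Y = 2·e^25

Elasticity = (2·e^25) · (25 / (2·e^25)) = 25

Interpretation: for a small percentage change in X, the percentage change in Y is approximately 25.00 times as large.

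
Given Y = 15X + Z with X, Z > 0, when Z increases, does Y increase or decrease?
Y increases

Taking the partial derivative:
∂Y/∂Z = 1

∂Y/∂Z = 1 > 0 (assuming positive values)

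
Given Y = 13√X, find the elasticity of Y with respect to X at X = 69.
Elasticity = 1/2

Elasticity = (dY/dX) · (X/Y)

dY/dX = 13/(2·√X)
At X = 69: dY/dX = 13·√69/138, Y = 13·√69

Elasticity = (13·√69/138) · (69 / (13·√69)) = 1/2

Interpretation: for a small percentage change in X, the percentage change in Y is approximately 0.50 times as large.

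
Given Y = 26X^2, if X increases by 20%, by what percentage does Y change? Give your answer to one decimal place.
44.0%

For Y = 26X^2:
If X → X(1 + 0.2)
Then Y → Y · (1 + 0.2)^2
     = Y · 1.4400

Percentage change = ((1 + 0.2)^2 − 1) × 100% = 44.0%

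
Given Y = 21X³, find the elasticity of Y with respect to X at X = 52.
Elasticity = 3

Elasticity = (dY/dX) · (X/Y)

dY/dX = 63·X²
At X = 52: dY/dX = 170352, Y = 2952768

Elasticity = 170352 · (52 / 2952768) = 3

Interpretation: for a small percentage change in X, the percentage change in Y is approximately 3.00 times as large.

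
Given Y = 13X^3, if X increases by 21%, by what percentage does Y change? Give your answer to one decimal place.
77.2%

For Y = 13X^3:
If X → X(1 + 0.21)
Then Y → Y · (1 + 0.21)^3
     ≈ Y · 1.7716

Percentage change = ((1 + 0.21)^3 − 1) × 100% ≈ 77.2%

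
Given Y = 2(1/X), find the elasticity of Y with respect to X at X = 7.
Elasticity = -1

Elasticity = (dY/dX) · (X/Y)

dY/dX = -2/X²
At X = 7: dY/dX = -2/49, Y = 2/7

Elasticity = (-2/49) · (7 / (2/7)) = -1

Interpretation: for a small percentage change in X, the percentage change in Y is approximately -1.00 times as large.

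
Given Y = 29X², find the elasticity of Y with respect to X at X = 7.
Elasticity = 2

Elasticity = (dY/dX) · (X/Y)

dY/dX = 58·X
At X = 7: dY/dX = 406, Y = 1421

Elasticity = 406 · (7 / 1421) = 2

Interpretation: for a small percentage change in X, the percentage change in Y is approximately 2.00 times as large.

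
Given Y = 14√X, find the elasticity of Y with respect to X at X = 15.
Elasticity = 1/2

Elasticity = (dY/dX) · (X/Y)

dY/dX = 7/√X
At X = 15: dY/dX = 7·√15/15, Y = 14·√15

Elasticity = (7·√15/15) · (15 / (14·√15)) = 1/2

Interpretation: for a small percentage change in X, the percentage change in Y is approximately 0.50 times as large.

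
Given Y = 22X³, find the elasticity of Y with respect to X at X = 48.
Elasticity = 3

Elasticity = (dY/dX) · (X/Y)

dY/dX = 66·X²
At X = 48: dY/dX = 152064, Y = 2433024

Elasticity = 152064 · (48 / 2433024) = 3

Interpretation: for a small percentage change in X, the percentage change in Y is approximately 3.00 times as large.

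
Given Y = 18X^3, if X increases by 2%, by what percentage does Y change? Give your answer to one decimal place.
6.1%

For Y = 18X^3:
If X → X(1 + 0.02)
Then Y → Y · (1 + 0.02)^3
     ≈ Y · 1.0612

Percentage change = ((1 + 0.02)^3 − 1) × 100% ≈ 6.1%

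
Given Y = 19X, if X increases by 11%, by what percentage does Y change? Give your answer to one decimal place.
11.0%

For Y = 19X:
If X → X(1 + 0.11)
Then Y → Y · (1 + 0.11)^1
     = Y · 1.1100

Percentage change = ((1 + 0.11)^1 − 1) × 100% = 11.0%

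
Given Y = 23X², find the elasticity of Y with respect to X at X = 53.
Elasticity = 2

Elasticity = (dY/dX) · (X/Y)

dY/dX = 46·X
At X = 53: dY/dX = 2438, Y = 64607

Elasticity = 2438 · (53 / 64607) = 2

Interpretation: for a small percentage change in X, the percentage change in Y is approximately 2.00 times as large.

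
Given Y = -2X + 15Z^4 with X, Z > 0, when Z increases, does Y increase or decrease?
Y increases

Taking the partial derivative:
∂Y/∂Z = 60Z^3

∂Y/∂Z = 60Z^3 > 0 (assuming positive values)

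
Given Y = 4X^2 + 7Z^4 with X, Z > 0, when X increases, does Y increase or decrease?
Y increases

Taking the partial derivative:
∂Y/∂X = 8X

∂Y/∂X = 8X > 0 (assuming positive values)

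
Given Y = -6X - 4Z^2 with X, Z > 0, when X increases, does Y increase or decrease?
Y decreases

Taking the partial derivative:
∂Y/∂X = -6

∂Y/∂X = -6 < 0 (assuming positive values)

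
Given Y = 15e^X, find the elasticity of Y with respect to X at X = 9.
Elasticity = 9

Elasticity = (dY/dX) · (X/Y)

dY/dX = 15·e^X
At X = 9: dY/dX = 15·e^9, Y = 15·e^9

Elasticity = (15·e^9) · (9 / (15·e^9)) = 9

Interpretation: for a small percentage change in X, the percentage change in Y is approximately 9.00 times as large.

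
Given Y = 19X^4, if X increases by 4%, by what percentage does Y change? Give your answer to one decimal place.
17.0%

For Y = 19X^4:
If X → X(1 + 0.04)
Then Y → Y · (1 + 0.04)^4
     ≈ Y · 1.1699

Percentage change = ((1 + 0.04)^4 − 1) × 100% ≈ 17.0%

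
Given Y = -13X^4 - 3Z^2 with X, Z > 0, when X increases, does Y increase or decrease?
Y decreases

Taking the partial derivative:
∂Y/∂X = -52X^3

∂Y/∂X = -52X^3 < 0 (assuming positive values)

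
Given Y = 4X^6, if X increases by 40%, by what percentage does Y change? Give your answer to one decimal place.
653.0%

For Y = 4X^6:
If X → X(1 + 0.4)
Then Y → Y · (1 + 0.4)^6
     ≈ Y · 7.5295

Percentage change = ((1 + 0.4)^6 − 1) × 100% ≈ 653.0%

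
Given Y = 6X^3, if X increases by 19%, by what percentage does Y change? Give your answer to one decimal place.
68.5%

For Y = 6X^3:
If X → X(1 + 0.19)
Then Y → Y · (1 + 0.19)^3
     ≈ Y · 1.6852

Percentage change = ((1 + 0.19)^3 − 1) × 100% ≈ 68.5%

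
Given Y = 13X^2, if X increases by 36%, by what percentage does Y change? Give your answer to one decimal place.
85.0%

For Y = 13X^2:
If X → X(1 + 0.36)
Then Y → Y · (1 + 0.36)^2
     = Y · 1.8496

Percentage change = ((1 + 0.36)^2 − 1) × 100% ≈ 85.0%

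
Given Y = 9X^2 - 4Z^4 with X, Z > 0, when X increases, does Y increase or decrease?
Y increases

Taking the partial derivative:
∂Y/∂X = 18X

∂Y/∂X = 18X > 0 (assuming positive values)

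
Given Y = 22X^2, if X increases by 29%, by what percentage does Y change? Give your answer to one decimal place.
66.4%

For Y = 22X^2:
If X → X(1 + 0.29)
Then Y → Y · (1 + 0.29)^2
     = Y · 1.6641

Percentage change = ((1 + 0.29)^2 − 1) × 100% ≈ 66.4%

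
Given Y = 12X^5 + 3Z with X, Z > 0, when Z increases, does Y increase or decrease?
Y increases

Taking the partial derivative:
∂Y/∂Z = 3

∂Y/∂Z = 3 > 0 (assuming positive values)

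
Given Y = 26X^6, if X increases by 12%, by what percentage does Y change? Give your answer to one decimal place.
97.4%

For Y = 26X^6:
If X → X(1 + 0.12)
Then Y → Y · (1 + 0.12)^6
     ≈ Y · 1.9738

Percentage change = ((1 + 0.12)^6 − 1) × 100% ≈ 97.4%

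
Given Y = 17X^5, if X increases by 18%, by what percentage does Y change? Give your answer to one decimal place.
128.8%

For Y = 17X^5:
If X → X(1 + 0.18)
Then Y → Y · (1 + 0.18)^5
     ≈ Y · 2.2878

Percentage change = ((1 + 0.18)^5 − 1) × 100% ≈ 128.8%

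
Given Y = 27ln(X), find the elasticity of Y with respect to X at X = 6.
Elasticity = 1/ln(6) ≈ 0.5581

Elasticity = (dY/dX) · (X/Y)

dY/dX = 27/X
At X = 6: dY/dX = 9/2, Y = 27·ln(6)

Elasticity = (9/2) · (6 / (27·ln(6))) = 1/ln(6) ≈ 0.5581

Interpretation: for a small percentage change in X, the percentage change in Y is approximately 0.56 times as large.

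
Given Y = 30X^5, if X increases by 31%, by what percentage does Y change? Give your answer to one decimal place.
285.8%

For Y = 30X^5:
If X → X(1 + 0.31)
Then Y → Y · (1 + 0.31)^5
     ≈ Y · 3.8579

Percentage change = ((1 + 0.31)^5 − 1) × 100% ≈ 285.8%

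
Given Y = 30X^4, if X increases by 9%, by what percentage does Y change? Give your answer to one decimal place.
41.2%

For Y = 30X^4:
If X → X(1 + 0.09)
Then Y → Y · (1 + 0.09)^4
     ≈ Y · 1.4116

Percentage change = ((1 + 0.09)^4 − 1) × 100% ≈ 41.2%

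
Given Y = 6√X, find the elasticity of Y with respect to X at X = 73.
Elasticity = 1/2

Elasticity = (dY/dX) · (X/Y)

dY/dX = 3/√X
At X = 73: dY/dX = 3·√73/73, Y = 6·√73

Elasticity = (3·√73/73) · (73 / (6·√73)) = 1/2

Interpretation: for a small percentage change in X, the percentage change in Y is approximately 0.50 times as large.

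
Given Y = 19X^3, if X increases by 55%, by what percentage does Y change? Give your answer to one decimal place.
272.4%

For Y = 19X^3:
If X → X(1 + 0.55)
Then Y → Y · (1 + 0.55)^3
     ≈ Y · 3.7239

Percentage change = ((1 + 0.55)^3 − 1) × 100% ≈ 272.4%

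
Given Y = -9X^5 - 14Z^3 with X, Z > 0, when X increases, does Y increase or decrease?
Y decreases

Taking the partial derivative:
∂Y/∂X = -45X^4

∂Y/∂X = -45X^4 < 0 (assuming positive values)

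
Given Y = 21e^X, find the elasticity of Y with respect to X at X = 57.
Elasticity = 57

Elasticity = (dY/dX) · (X/Y)

dY/dX = 21·e^X
At X = 57: dY/dX = 21·e^57, Y = 21·e^57

Elasticity = (21·e^57) · (57 / (21·e^57)) = 57

Interpretation: for a small percentage change in X, the percentage change in Y is approximately 57.00 times as large.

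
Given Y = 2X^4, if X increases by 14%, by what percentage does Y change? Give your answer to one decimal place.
68.9%

For Y = 2X^4:
If X → X(1 + 0.14)
Then Y → Y · (1 + 0.14)^4
     ≈ Y · 1.6890

Percentage change = ((1 + 0.14)^4 − 1) × 100% ≈ 68.9%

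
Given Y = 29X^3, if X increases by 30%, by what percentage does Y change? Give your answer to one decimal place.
119.7%

For Y = 29X^3:
If X → X(1 + 0.3)
Then Y → Y · (1 + 0.3)^3
     = Y · 2.1970

Percentage change = ((1 + 0.3)^3 − 1) × 100% = 119.7%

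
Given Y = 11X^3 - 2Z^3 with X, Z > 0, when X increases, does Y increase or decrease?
Y increases

Taking the partial derivative:
∂Y/∂X = 33X^2

∂Y/∂X = 33X^2 > 0 (assuming positive values)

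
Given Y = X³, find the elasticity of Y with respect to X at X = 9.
Elasticity = 3

Elasticity = (dY/dX) · (X/Y)

dY/dX = 3·X²
At X = 9: dY/dX = 243, Y = 729

Elasticity = 243 · (9 / 729) = 3

Interpretation: for a small percentage change in X, the percentage change in Y is approximately 3.00 times as large.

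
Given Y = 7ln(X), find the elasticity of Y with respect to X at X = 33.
Elasticity = 1/ln(33) ≈ 0.2860

Elasticity = (dY/dX) · (X/Y)

dY/dX = 7/X
At X = 33: dY/dX = 7/33, Y = 7·ln(33)

Elasticity = (7/33) · (33 / (7·ln(33))) = 1/ln(33) ≈ 0.2860

Interpretation: for a small percentage change in X, the percentage change in Y is approximately 0.29 times as large.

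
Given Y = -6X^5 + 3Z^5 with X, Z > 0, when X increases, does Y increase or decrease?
Y decreases

Taking the partial derivative:
∂Y/∂X = -30X^4

∂Y/∂X = -30X^4 < 0 (assuming positive values)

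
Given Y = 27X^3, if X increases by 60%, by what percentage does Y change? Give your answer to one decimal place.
309.6%

For Y = 27X^3:
If X → X(1 + 0.6)
Then Y → Y · (1 + 0.6)^3
     = Y · 4.0960

Percentage change = ((1 + 0.6)^3 − 1) × 100% = 309.6%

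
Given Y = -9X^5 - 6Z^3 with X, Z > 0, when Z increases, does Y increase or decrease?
Y decreases

Taking the partial derivative:
∂Y/∂Z = -18Z^2

∂Y/∂Z = -18Z^2 < 0 (assuming positive values)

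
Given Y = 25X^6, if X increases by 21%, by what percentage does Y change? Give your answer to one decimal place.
213.8%

For Y = 25X^6:
If X → X(1 + 0.21)
Then Y → Y · (1 + 0.21)^6
     ≈ Y · 3.1384

Percentage change = ((1 + 0.21)^6 − 1) × 100% ≈ 213.8%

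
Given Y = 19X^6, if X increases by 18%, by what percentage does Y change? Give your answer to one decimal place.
170.0%

For Y = 19X^6:
If X → X(1 + 0.18)
Then Y → Y · (1 + 0.18)^6
     ≈ Y · 2.6996

Percentage change = ((1 + 0.18)^6 − 1) × 100% ≈ 170.0%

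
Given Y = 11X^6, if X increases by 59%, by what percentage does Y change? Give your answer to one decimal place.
1515.8%

For Y = 11X^6:
If X → X(1 + 0.59)
Then Y → Y · (1 + 0.59)^6
     ≈ Y · 16.1578

Percentage change = ((1 + 0.59)^6 − 1) × 100% ≈ 1515.8%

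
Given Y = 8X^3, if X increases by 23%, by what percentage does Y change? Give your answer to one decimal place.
86.1%

For Y = 8X^3:
If X → X(1 + 0.23)
Then Y → Y · (1 + 0.23)^3
     ≈ Y · 1.8609

Percentage change = ((1 + 0.23)^3 − 1) × 100% ≈ 86.1%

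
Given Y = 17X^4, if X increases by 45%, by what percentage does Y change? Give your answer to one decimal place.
342.1%

For Y = 17X^4:
If X → X(1 + 0.45)
Then Y → Y · (1 + 0.45)^4
     ≈ Y · 4.4205

Percentage change = ((1 + 0.45)^4 − 1) × 100% ≈ 342.1%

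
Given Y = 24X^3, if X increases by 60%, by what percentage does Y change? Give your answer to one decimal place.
309.6%

For Y = 24X^3:
If X → X(1 + 0.6)
Then Y → Y · (1 + 0.6)^3
     = Y · 4.0960

Percentage change = ((1 + 0.6)^3 − 1) × 100% = 309.6%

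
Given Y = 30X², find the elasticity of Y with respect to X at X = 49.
Elasticity = 2

Elasticity = (dY/dX) · (X/Y)

dY/dX = 60·X
At X = 49: dY/dX = 2940, Y = 72030

Elasticity = 2940 · (49 / 72030) = 2

Interpretation: for a small percentage change in X, the percentage change in Y is approximately 2.00 times as large.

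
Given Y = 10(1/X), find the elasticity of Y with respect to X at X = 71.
Elasticity = -1

Elasticity = (dY/dX) · (X/Y)

dY/dX = -10/X²
At X = 71: dY/dX = -10/5041, Y = 10/71

Elasticity = (-10/5041) · (71 / (10/71)) = -1

Interpretation: for a small percentage change in X, the percentage change in Y is approximately -1.00 times as large.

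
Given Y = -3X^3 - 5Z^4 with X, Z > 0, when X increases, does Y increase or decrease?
Y decreases

Taking the partial derivative:
∂Y/∂X = -9X^2

∂Y/∂X = -9X^2 < 0 (assuming positive values)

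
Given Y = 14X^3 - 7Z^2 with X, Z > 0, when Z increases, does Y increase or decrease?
Y decreases

Taking the partial derivative:
∂Y/∂Z = -14Z

∂Y/∂Z = -14Z < 0 (assuming positive values)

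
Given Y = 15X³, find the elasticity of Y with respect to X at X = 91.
Elasticity = 3

Elasticity = (dY/dX) · (X/Y)

dY/dX = 45·X²
At X = 91: dY/dX = 372645, Y = 11303565

Elasticity = 372645 · (91 / 11303565) = 3

Interpretation: for a small percentage change in X, the percentage change in Y is approximately 3.00 times as large.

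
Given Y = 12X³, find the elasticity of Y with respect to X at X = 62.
Elasticity = 3

Elasticity = (dY/dX) · (X/Y)

dY/dX = 36·X²
At X = 62: dY/dX = 138384, Y = 2859936

Elasticity = 138384 · (62 / 2859936) = 3

Interpretation: for a small percentage change in X, the percentage change in Y is approximately 3.00 times as large.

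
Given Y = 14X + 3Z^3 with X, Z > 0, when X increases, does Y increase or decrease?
Y increases

Taking the partial derivative:
∂Y/∂X = 14

∂Y/∂X = 14 > 0 (assuming positive values)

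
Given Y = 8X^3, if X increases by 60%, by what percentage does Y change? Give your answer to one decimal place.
309.6%

For Y = 8X^3:
If X → X(1 + 0.6)
Then Y → Y · (1 + 0.6)^3
     = Y · 4.0960

Percentage change = ((1 + 0.6)^3 − 1) × 100% = 309.6%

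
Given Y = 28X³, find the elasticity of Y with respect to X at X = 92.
Elasticity = 3

Elasticity = (dY/dX) · (X/Y)

dY/dX = 84·X²
At X = 92: dY/dX = 710976, Y = 21803264

Elasticity = 710976 · (92 / 21803264) = 3

Interpretation: for a small percentage change in X, the percentage change in Y is approximately 3.00 times as large.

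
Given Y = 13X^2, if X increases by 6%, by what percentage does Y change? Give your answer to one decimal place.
12.4%

For Y = 13X^2:
If X → X(1 + 0.06)
Then Y → Y · (1 + 0.06)^2
     = Y · 1.1236

Percentage change = ((1 + 0.06)^2 − 1) × 100% ≈ 12.4%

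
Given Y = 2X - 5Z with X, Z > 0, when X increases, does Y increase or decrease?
Y increases

Taking the partial derivative:
∂Y/∂X = 2

∂Y/∂X = 2 > 0 (assuming positive values)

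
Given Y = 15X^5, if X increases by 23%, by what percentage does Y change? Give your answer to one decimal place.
181.5%

For Y = 15X^5:
If X → X(1 + 0.23)
Then Y → Y · (1 + 0.23)^5
     ≈ Y · 2.8153

Percentage change = ((1 + 0.23)^5 − 1) × 100% ≈ 181.5%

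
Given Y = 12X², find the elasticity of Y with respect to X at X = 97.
Elasticity = 2

Elasticity = (dY/dX) · (X/Y)

dY/dX = 24·X
At X = 97: dY/dX = 2328, Y = 112908

Elasticity = 2328 · (97 / 112908) = 2

Interpretation: for a small percentage change in X, the percentage change in Y is approximately 2.00 times as large.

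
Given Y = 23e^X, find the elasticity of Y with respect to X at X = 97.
Elasticity = 97

Elasticity = (dY/dX) · (X/Y)

dY/dX = 23·e^X
At X = 97: dY/dX = 23·e^97, Y = 23·e^97

Elasticity = (23·e^97) · (97 / (23·e^97)) = 97

Interpretation: for a small percentage change in X, the percentage change in Y is approximately 97.00 times as large.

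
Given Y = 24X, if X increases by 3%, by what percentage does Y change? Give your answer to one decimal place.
3.0%

For Y = 24X:
If X → X(1 + 0.03)
Then Y → Y · (1 + 0.03)^1
     = Y · 1.0300

Percentage change = ((1 + 0.03)^1 − 1) × 100% = 3.0%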